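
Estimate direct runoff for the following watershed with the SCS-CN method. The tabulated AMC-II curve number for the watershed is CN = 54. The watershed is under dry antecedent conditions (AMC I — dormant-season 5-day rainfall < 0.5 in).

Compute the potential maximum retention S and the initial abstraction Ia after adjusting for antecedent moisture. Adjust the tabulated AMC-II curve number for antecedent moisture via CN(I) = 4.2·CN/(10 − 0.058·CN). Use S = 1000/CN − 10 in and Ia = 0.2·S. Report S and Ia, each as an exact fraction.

CN(I) from CN(II)=54: (4.2·54)/(10 − 0.058·54) = 56700/1717 ≈ 33.023
Retention S: 1000/CN − 10 with CN=33.023 → S = 11500/567 ≈ 20.282 in
Initial abstraction Ia = S/5 = (11500/567)/5 = 2300/567 ≈ 4.056 in

S = 11500/567 in ≈ 20.282 in; Ia = 2300/567 in ≈ 4.056 in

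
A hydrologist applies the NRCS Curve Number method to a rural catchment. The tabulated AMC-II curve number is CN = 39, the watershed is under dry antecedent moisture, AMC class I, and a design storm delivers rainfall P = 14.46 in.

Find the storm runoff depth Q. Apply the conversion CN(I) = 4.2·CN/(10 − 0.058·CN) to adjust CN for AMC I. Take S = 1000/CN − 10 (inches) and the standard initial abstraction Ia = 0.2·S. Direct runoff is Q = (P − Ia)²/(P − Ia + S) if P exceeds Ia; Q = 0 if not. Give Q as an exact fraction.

Q = 82447656769/74207010150 in ≈ 1.111 in

Dry (AMC I): CN(I) = 4.2·39/(10 − 0.058·39) = (819/5)/(3869/500) = 81900/3869 ≈ 21.168
Retention S: 1000/CN − 10 with CN=21.168 → S = 30500/819 ≈ 37.241 in
Ia = 0.2S: 0.2·37.241 = 7.448 in (exactly 6100/819)
Excess rainfall: 14.460 − 7.448 = 7.012 in; P > Ia so Q > 0
Q = (287137/40950)²/((287137/40950) + 30500/819) = (82447656769/1676902500)/(1812137/40950) = 82447656769/74207010150 in ≈ 1.111 in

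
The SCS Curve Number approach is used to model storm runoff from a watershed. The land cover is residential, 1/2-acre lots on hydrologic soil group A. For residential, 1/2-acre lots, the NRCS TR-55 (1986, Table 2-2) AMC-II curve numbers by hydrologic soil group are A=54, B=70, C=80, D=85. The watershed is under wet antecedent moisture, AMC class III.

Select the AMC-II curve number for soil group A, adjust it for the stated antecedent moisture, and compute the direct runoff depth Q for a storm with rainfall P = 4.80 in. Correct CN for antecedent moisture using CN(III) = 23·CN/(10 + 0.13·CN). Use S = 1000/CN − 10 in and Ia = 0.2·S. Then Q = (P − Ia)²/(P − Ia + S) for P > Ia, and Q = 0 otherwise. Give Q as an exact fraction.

Q = 37538/17685 in ≈ 2.123 in

NRCS table: residential, 1/2-acre lots, soil group A → CN(II) = 54
CN(III) from CN(II)=54: (23·54)/(10 + 0.13·54) = 2700/37 ≈ 72.973
S = 1000/(2700/37) − 10 = 100/27 in ≈ 3.704 in
Ia = 0.2·(100/27) = 20/27 in ≈ 0.741 in
Since P=4.800 > Ia=0.741: effective rainfall P−Ia = 548/135 in
Runoff Q = (P−Ia)²/(P−Ia+S) = (4.059)²/(4.059+3.704) = 37538/17685 ≈ 2.123 in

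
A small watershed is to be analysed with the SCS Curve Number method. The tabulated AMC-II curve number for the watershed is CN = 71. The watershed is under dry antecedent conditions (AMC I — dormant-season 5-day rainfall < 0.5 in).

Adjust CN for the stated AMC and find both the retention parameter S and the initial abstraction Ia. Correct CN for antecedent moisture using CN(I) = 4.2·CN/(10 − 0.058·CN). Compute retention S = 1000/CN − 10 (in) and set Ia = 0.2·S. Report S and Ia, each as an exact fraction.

Adjust CN=71 to AMC I: 4.2·71/(10 − 0.058·71) → (1491/5) ÷ (2941/500) = 149100/2941 ≈ 50.697
Max retention: S = 1000/(149100/2941) − 10 = 14500/1491 in (≈ 9.725 in)
Ia = 0.2·(14500/1491) = 2900/1491 in ≈ 1.945 in

S = 14500/1491 in ≈ 9.725 in; Ia = 2900/1491 in ≈ 1.945 in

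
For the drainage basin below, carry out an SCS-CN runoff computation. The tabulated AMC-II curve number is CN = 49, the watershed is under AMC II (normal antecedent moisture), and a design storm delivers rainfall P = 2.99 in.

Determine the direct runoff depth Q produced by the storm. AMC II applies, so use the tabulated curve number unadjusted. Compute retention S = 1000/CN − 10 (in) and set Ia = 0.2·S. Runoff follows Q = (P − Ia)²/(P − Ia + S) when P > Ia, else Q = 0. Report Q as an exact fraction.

Q = 19811401/271709900 in ≈ 0.073 in

AMC II — tabulated CN = 49 applies directly.
Max retention: S = 1000/49 − 10 = 510/49 in (≈ 10.408 in)
Ia = 0.2S: 0.2·10.408 = 2.082 in (exactly 102/49)
P − Ia = 2.990 − 2.082 = 4451/4900 ≈ 0.908 in (> 0, runoff occurs)
Runoff Q = (P−Ia)²/(P−Ia+S) = (0.908)²/(0.908+10.408) = 19811401/271709900 ≈ 0.073 in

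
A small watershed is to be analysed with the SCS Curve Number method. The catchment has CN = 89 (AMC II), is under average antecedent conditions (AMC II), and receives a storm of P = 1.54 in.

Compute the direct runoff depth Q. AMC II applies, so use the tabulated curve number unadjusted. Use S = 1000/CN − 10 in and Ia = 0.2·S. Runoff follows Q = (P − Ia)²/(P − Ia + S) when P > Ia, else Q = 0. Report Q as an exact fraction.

CN(II) = 89; AMC II needs no correction.
S = 1000/89 − 10 = 110/89 in ≈ 1.236 in
Ia = 0.2·(110/89) = 22/89 in ≈ 0.247 in
Since P=1.540 > Ia=0.247: effective rainfall P−Ia = 5753/4450 in
Q = (5753/4450)²/((5753/4450) + 110/89) = (33097009/19802500)/(11253/4450) = 273529/413850 in ≈ 0.661 in

Q = 273529/413850 in ≈ 0.661 in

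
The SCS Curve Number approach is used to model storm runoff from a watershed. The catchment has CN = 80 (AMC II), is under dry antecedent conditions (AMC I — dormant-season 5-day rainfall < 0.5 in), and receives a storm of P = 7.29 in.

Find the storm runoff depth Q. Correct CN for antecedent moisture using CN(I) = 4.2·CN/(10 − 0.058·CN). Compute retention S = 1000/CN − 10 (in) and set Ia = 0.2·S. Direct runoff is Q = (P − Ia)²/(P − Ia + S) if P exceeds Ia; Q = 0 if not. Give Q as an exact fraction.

Q = 164070481/53148900 in ≈ 3.087 in

CN(I) from CN(II)=80: (4.2·80)/(10 − 0.058·80) = 4200/67 ≈ 62.687
S = 1000/(4200/67) − 10 = 125/21 in ≈ 5.952 in
Initial abstraction Ia = S/5 = (125/21)/5 = 25/21 ≈ 1.190 in
Excess rainfall: 7.290 − 1.190 = 6.100 in; P > Ia so Q > 0
Runoff Q = (P−Ia)²/(P−Ia+S) = (6.100)²/(6.100+5.952) = 164070481/53148900 ≈ 3.087 in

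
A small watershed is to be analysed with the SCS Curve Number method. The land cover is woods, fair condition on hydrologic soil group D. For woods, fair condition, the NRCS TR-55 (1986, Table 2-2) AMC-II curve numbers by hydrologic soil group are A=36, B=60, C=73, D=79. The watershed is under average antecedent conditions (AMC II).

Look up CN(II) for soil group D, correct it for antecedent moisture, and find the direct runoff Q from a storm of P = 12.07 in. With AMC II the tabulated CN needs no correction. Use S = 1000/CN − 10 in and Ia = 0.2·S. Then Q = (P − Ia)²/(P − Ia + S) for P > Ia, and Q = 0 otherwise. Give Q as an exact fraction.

Q = 8308869409/886008700 in ≈ 9.378 in

NRCS table: woods, fair condition, soil group D → CN(II) = 79
AMC II — tabulated CN = 79 applies directly.
S = 1000/79 − 10 = 210/79 in ≈ 2.658 in
Ia = 0.2S: 0.2·2.658 = 0.532 in (exactly 42/79)
P − Ia = 12.070 − 0.532 = 91153/7900 ≈ 11.538 in (> 0, runoff occurs)
Q: (91153/7900)² ÷ (112153/7900) = 8308869409/886008700 in (≈ 9.378 in)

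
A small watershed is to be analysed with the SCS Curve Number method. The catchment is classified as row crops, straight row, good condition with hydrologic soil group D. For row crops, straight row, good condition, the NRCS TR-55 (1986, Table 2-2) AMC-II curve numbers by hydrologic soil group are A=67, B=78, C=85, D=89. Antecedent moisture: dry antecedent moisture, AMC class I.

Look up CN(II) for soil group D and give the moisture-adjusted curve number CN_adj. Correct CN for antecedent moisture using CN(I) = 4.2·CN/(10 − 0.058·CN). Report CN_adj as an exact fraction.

NRCS table: row crops, straight row, good condition, soil group D → CN(II) = 89
Adjust CN=89 to AMC I: 4.2·89/(10 − 0.058·89) → (1869/5) ÷ (2419/500) = 186900/2419 ≈ 77.263

CN_adj = 186900/2419 ≈ 77.263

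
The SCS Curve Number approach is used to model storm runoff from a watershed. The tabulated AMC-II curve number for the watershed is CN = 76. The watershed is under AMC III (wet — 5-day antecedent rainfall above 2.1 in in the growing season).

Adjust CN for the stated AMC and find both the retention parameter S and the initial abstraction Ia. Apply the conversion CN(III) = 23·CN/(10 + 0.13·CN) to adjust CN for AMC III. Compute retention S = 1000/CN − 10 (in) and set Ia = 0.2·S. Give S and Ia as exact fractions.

S = 600/437 in ≈ 1.373 in; Ia = 120/437 in ≈ 0.275 in

CN(III) from CN(II)=76: (23·76)/(10 + 0.13·76) = 43700/497 ≈ 87.928
Retention S: 1000/CN − 10 with CN=87.928 → S = 600/437 ≈ 1.373 in
Ia = 0.2·(600/437) = 120/437 in ≈ 0.275 in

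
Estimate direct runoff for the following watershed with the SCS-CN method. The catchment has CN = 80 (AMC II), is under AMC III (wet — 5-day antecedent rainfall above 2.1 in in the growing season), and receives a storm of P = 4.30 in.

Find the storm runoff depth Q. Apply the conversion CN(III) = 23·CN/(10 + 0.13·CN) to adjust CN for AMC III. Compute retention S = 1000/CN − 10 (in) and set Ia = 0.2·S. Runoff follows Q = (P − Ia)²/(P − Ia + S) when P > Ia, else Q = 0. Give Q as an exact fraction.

Wet (AMC III): CN(III) = 23·80/(10 + 0.13·80) = 1840/(102/5) = 4600/51 ≈ 90.196
Max retention: S = 1000/(4600/51) − 10 = 25/23 in (≈ 1.087 in)
Ia = 0.2·(25/23) = 5/23 in ≈ 0.217 in
Excess rainfall: 4.300 − 0.217 = 4.083 in; P > Ia so Q > 0
Q: (939/230)² ÷ (1189/230) = 881721/273470 in (≈ 3.224 in)

Q = 881721/273470 in ≈ 3.224 in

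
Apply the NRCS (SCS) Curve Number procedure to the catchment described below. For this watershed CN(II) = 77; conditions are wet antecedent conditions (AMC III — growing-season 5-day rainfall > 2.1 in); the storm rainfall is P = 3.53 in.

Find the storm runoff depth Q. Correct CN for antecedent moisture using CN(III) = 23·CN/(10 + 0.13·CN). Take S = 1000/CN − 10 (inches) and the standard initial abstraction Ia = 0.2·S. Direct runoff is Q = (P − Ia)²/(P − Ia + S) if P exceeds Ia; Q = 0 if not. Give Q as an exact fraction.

Adjust CN=77 to AMC III: 23·77/(10 + 0.13·77) → 1771 ÷ (2001/100) = 7700/87 ≈ 88.506
Retention S: 1000/CN − 10 with CN=88.506 → S = 100/77 ≈ 1.299 in
Ia = 0.2S: 0.2·1.299 = 0.260 in (exactly 20/77)
P − Ia = 3.530 − 0.260 = 25181/7700 ≈ 3.270 in (> 0, runoff occurs)
Q = (25181/7700)²/((25181/7700) + 100/77) = (634082761/59290000)/(35181/7700) = 634082761/270893700 in ≈ 2.341 in

Q = 634082761/270893700 in ≈ 2.341 in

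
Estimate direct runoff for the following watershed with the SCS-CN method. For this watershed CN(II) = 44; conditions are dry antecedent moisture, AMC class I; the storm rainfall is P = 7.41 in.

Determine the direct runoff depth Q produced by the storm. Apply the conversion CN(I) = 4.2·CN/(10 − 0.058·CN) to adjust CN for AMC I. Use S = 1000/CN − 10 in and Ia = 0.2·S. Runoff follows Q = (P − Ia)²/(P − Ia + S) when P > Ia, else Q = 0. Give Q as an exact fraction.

Adjust CN=44 to AMC I: 4.2·44/(10 − 0.058·44) → (924/5) ÷ (931/125) = 3300/133 ≈ 24.812
S = 1000/(3300/133) − 10 = 1000/33 in ≈ 30.303 in
Ia = 0.2S: 0.2·30.303 = 6.061 in (exactly 200/33)
Excess rainfall: 7.410 − 6.061 = 1.349 in; P > Ia so Q > 0
Runoff Q = (P−Ia)²/(P−Ia+S) = (1.349)²/(1.349+30.303) = 19829209/344694900 ≈ 0.058 in

Q = 19829209/344694900 in ≈ 0.058 in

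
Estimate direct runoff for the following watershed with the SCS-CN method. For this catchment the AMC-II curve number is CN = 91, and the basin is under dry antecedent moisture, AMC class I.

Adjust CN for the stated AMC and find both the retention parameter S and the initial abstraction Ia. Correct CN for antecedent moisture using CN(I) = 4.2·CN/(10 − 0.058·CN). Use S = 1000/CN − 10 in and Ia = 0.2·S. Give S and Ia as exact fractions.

S = 1500/637 in ≈ 2.355 in; Ia = 300/637 in ≈ 0.471 in

Adjust CN=91 to AMC I: 4.2·91/(10 − 0.058·91) → (1911/5) ÷ (2361/500) = 63700/787 ≈ 80.940
Retention S: 1000/CN − 10 with CN=80.940 → S = 1500/637 ≈ 2.355 in
Ia = 0.2·(1500/637) = 300/637 in ≈ 0.471 in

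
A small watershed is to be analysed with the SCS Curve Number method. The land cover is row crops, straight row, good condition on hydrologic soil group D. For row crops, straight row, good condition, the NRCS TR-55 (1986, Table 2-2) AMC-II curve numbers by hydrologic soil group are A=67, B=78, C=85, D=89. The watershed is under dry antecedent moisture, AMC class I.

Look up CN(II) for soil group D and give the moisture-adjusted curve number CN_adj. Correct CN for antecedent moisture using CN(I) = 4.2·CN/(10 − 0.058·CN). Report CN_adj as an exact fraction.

NRCS table: row crops, straight row, good condition, soil group D → CN(II) = 89
CN(I) from CN(II)=89: (4.2·89)/(10 − 0.058·89) = 186900/2419 ≈ 77.263

CN_adj = 186900/2419 ≈ 77.263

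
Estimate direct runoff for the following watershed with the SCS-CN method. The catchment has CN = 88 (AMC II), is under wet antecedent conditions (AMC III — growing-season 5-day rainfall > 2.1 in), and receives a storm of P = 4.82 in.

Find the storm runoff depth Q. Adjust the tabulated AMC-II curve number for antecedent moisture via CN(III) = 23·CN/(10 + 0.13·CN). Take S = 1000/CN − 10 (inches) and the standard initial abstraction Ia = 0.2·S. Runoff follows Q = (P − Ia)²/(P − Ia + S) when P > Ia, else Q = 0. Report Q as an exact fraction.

Q = 3537037729/847208450 in ≈ 4.175 in

Wet (AMC III): CN(III) = 23·88/(10 + 0.13·88) = 2024/(536/25) = 6325/67 ≈ 94.403
Retention S: 1000/CN − 10 with CN=94.403 → S = 150/253 ≈ 0.593 in
Ia = 0.2·(150/253) = 30/253 in ≈ 0.119 in
Since P=4.820 > Ia=0.119: effective rainfall P−Ia = 59473/12650 in
Q: (59473/12650)² ÷ (66973/12650) = 3537037729/847208450 in (≈ 4.175 in)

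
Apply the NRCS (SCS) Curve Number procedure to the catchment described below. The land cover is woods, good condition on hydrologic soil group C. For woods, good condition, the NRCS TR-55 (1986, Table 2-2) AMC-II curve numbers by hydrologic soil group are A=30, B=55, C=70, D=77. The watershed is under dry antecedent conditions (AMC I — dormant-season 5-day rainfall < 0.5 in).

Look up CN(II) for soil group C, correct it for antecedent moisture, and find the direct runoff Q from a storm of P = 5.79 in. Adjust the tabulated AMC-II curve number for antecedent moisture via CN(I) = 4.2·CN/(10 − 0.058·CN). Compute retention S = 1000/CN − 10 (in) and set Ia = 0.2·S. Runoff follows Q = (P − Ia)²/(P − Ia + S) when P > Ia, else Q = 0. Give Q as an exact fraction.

Q = 337493641/335017900 in ≈ 1.007 in

NRCS table: woods, good condition, soil group C → CN(II) = 70
Dry (AMC I): CN(I) = 4.2·70/(10 − 0.058·70) = 294/(297/50) = 4900/99 ≈ 49.495
Retention S: 1000/CN − 10 with CN=49.495 → S = 500/49 ≈ 10.204 in
Ia = 0.2·(500/49) = 100/49 in ≈ 2.041 in
Since P=5.790 > Ia=2.041: effective rainfall P−Ia = 18371/4900 in
Runoff Q = (P−Ia)²/(P−Ia+S) = (3.749)²/(3.749+10.204) = 337493641/335017900 ≈ 1.007 in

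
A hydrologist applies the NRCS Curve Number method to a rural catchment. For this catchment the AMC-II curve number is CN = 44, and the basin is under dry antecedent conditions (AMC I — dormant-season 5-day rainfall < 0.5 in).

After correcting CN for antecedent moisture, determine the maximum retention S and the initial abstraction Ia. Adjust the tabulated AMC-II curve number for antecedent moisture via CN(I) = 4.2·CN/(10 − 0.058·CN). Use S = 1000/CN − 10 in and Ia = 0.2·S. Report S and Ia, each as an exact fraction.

CN(I) from CN(II)=44: (4.2·44)/(10 − 0.058·44) = 3300/133 ≈ 24.812
Max retention: S = 1000/(3300/133) − 10 = 1000/33 in (≈ 30.303 in)
Ia = 0.2S: 0.2·30.303 = 6.061 in (exactly 200/33)

S = 1000/33 in ≈ 30.303 in; Ia = 200/33 in ≈ 6.061 in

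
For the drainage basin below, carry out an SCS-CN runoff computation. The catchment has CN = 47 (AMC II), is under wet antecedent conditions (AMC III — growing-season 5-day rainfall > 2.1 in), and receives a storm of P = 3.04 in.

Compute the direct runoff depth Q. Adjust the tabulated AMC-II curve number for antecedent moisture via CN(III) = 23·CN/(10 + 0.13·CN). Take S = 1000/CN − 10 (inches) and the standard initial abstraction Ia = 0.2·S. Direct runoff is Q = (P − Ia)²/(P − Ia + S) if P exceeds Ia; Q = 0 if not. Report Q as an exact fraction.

Q = 774397584/1271228975 in ≈ 0.609 in

Wet (AMC III): CN(III) = 23·47/(10 + 0.13·47) = 1081/(1611/100) = 108100/1611 ≈ 67.101
Max retention: S = 1000/(108100/1611) − 10 = 5300/1081 in (≈ 4.903 in)
Ia = 0.2S: 0.2·4.903 = 0.981 in (exactly 1060/1081)
P − Ia = 3.040 − 0.981 = 55656/27025 ≈ 2.059 in (> 0, runoff occurs)
Q = (55656/27025)²/((55656/27025) + 5300/1081) = (3097590336/730350625)/(188156/27025) = 774397584/1271228975 in ≈ 0.609 in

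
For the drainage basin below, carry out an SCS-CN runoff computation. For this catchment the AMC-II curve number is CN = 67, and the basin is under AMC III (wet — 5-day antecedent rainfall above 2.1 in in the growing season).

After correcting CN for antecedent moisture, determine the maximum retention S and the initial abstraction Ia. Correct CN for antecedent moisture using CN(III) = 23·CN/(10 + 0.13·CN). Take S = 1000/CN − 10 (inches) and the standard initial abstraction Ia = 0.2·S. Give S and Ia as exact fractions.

S = 3300/1541 in ≈ 2.141 in; Ia = 660/1541 in ≈ 0.428 in

Adjust CN=67 to AMC III: 23·67/(10 + 0.13·67) → 1541 ÷ (1871/100) = 154100/1871 ≈ 82.362
S = 1000/(154100/1871) − 10 = 3300/1541 in ≈ 2.141 in
Initial abstraction Ia = S/5 = (3300/1541)/5 = 660/1541 ≈ 0.428 in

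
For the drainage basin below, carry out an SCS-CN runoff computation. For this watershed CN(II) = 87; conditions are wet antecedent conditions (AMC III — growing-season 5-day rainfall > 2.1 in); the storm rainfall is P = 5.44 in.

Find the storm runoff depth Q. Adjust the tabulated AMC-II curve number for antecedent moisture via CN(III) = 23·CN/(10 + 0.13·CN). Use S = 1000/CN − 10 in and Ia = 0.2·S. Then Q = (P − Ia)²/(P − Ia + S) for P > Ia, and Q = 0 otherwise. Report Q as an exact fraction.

Q = 8820310562/1864281675 in ≈ 4.731 in

CN(III) from CN(II)=87: (23·87)/(10 + 0.13·87) = 200100/2131 ≈ 93.900
Max retention: S = 1000/(200100/2131) − 10 = 1300/2001 in (≈ 0.650 in)
Initial abstraction Ia = S/5 = (1300/2001)/5 = 260/2001 ≈ 0.130 in
Since P=5.440 > Ia=0.130: effective rainfall P−Ia = 265636/50025 in
Q: (265636/50025)² ÷ (298136/50025) = 8820310562/1864281675 in (≈ 4.731 in)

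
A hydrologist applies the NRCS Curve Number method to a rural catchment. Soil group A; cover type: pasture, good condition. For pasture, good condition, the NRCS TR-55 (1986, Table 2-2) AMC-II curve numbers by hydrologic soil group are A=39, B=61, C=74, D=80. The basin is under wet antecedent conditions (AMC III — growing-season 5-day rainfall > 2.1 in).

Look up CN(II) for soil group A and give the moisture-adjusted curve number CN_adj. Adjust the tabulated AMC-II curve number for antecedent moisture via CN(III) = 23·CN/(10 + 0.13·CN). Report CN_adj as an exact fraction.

CN_adj = 89700/1507 ≈ 59.522

NRCS table: pasture, good condition, soil group A → CN(II) = 39
Wet (AMC III): CN(III) = 23·39/(10 + 0.13·39) = 897/(1507/100) = 89700/1507 ≈ 59.522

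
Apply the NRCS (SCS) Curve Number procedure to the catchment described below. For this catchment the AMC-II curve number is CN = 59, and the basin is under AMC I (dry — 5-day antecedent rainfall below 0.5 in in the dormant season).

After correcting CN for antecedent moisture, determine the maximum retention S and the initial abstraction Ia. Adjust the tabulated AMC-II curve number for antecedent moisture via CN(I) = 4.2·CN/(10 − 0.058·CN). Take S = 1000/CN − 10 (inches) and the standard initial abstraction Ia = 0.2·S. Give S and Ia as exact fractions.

Dry (AMC I): CN(I) = 4.2·59/(10 − 0.058·59) = (1239/5)/(3289/500) = 123900/3289 ≈ 37.671
Retention S: 1000/CN − 10 with CN=37.671 → S = 20500/1239 ≈ 16.546 in
Ia = 0.2S: 0.2·16.546 = 3.309 in (exactly 4100/1239)

S = 20500/1239 in ≈ 16.546 in; Ia = 4100/1239 in ≈ 3.309 in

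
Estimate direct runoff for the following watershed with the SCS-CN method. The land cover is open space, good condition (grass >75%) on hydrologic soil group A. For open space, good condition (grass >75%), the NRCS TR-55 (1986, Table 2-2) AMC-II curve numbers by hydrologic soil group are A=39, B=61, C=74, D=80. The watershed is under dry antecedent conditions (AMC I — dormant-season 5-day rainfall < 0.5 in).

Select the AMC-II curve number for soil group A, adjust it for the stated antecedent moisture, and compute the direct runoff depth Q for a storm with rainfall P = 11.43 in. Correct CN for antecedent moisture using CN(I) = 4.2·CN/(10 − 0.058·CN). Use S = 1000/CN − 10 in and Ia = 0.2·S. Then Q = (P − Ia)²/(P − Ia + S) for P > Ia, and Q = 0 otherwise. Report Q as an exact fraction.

Q = 106352297689/276503982300 in ≈ 0.385 in

NRCS table: open space, good condition (grass >75%), soil group A → CN(II) = 39
CN(I) from CN(II)=39: (4.2·39)/(10 − 0.058·39) = 81900/3869 ≈ 21.168
Retention S: 1000/CN − 10 with CN=21.168 → S = 30500/819 ≈ 37.241 in
Initial abstraction Ia = S/5 = (30500/819)/5 = 6100/819 ≈ 7.448 in
P − Ia = 11.430 − 7.448 = 326117/81900 ≈ 3.982 in (> 0, runoff occurs)
Runoff Q = (P−Ia)²/(P−Ia+S) = (3.982)²/(3.982+37.241) = 106352297689/276503982300 ≈ 0.385 in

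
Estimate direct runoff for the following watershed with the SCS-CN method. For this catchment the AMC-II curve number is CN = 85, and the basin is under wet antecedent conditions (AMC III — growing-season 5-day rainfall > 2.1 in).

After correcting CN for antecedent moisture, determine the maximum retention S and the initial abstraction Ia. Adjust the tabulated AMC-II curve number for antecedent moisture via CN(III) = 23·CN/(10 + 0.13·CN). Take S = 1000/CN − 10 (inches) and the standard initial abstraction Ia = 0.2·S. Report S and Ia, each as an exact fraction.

CN(III) from CN(II)=85: (23·85)/(10 + 0.13·85) = 39100/421 ≈ 92.874
Retention S: 1000/CN − 10 with CN=92.874 → S = 300/391 ≈ 0.767 in
Ia = 0.2S: 0.2·0.767 = 0.153 in (exactly 60/391)

S = 300/391 in ≈ 0.767 in; Ia = 60/391 in ≈ 0.153 in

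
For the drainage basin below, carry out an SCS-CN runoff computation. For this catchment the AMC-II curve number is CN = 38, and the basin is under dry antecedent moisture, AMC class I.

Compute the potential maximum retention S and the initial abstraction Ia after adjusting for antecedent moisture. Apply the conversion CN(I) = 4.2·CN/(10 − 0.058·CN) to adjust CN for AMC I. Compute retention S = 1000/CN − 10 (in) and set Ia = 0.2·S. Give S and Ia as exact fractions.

Adjust CN=38 to AMC I: 4.2·38/(10 − 0.058·38) → (798/5) ÷ (1949/250) = 39900/1949 ≈ 20.472
Max retention: S = 1000/(39900/1949) − 10 = 15500/399 in (≈ 38.847 in)
Initial abstraction Ia = S/5 = (15500/399)/5 = 3100/399 ≈ 7.769 in

S = 15500/399 in ≈ 38.847 in; Ia = 3100/399 in ≈ 7.769 in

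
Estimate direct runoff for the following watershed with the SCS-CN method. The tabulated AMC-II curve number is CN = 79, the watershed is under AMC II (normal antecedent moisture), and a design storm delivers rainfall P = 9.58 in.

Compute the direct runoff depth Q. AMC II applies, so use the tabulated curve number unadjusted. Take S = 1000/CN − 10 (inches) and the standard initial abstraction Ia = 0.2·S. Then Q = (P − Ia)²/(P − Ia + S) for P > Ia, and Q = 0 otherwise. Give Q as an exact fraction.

Q = 1277419081/182651950 in ≈ 6.994 in

AMC II — tabulated CN = 79 applies directly.
S = 1000/79 − 10 = 210/79 in ≈ 2.658 in
Ia = 0.2·(210/79) = 42/79 in ≈ 0.532 in
P − Ia = 9.580 − 0.532 = 35741/3950 ≈ 9.048 in (> 0, runoff occurs)
Q: (35741/3950)² ÷ (46241/3950) = 1277419081/182651950 in (≈ 6.994 in)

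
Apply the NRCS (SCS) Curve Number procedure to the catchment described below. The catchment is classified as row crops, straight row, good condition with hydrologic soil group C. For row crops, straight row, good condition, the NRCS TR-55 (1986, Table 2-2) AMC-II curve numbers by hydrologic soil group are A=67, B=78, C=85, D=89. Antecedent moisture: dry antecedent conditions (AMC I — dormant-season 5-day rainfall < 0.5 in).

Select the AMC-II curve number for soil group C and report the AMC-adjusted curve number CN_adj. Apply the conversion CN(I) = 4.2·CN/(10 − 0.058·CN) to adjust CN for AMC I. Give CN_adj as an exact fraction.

CN_adj = 11900/169 ≈ 70.414

NRCS table: row crops, straight row, good condition, soil group C → CN(II) = 85
Dry (AMC I): CN(I) = 4.2·85/(10 − 0.058·85) = 357/(507/100) = 11900/169 ≈ 70.414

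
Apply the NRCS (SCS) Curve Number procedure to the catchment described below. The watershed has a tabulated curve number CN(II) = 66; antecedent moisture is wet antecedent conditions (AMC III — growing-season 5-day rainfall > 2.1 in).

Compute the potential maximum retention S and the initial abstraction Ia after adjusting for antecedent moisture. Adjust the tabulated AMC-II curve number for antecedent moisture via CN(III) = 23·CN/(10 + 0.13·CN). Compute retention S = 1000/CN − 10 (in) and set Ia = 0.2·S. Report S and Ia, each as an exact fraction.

Wet (AMC III): CN(III) = 23·66/(10 + 0.13·66) = 1518/(929/50) = 75900/929 ≈ 81.701
Retention S: 1000/CN − 10 with CN=81.701 → S = 1700/759 ≈ 2.240 in
Ia = 0.2S: 0.2·2.240 = 0.448 in (exactly 340/759)

S = 1700/759 in ≈ 2.240 in; Ia = 340/759 in ≈ 0.448 in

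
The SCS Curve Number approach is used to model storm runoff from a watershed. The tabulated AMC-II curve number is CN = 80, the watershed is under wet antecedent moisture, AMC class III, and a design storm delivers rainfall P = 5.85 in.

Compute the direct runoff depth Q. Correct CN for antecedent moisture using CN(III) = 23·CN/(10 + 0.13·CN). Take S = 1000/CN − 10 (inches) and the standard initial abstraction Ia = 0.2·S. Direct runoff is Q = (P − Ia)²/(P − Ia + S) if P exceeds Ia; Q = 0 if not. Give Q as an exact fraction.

Wet (AMC III): CN(III) = 23·80/(10 + 0.13·80) = 1840/(102/5) = 4600/51 ≈ 90.196
Retention S: 1000/CN − 10 with CN=90.196 → S = 25/23 ≈ 1.087 in
Initial abstraction Ia = S/5 = (25/23)/5 = 5/23 ≈ 0.217 in
Excess rainfall: 5.850 − 0.217 = 5.633 in; P > Ia so Q > 0
Q = (2591/460)²/((2591/460) + 25/23) = (6713281/211600)/(3091/460) = 6713281/1421860 in ≈ 4.721 in

Q = 6713281/1421860 in ≈ 4.721 in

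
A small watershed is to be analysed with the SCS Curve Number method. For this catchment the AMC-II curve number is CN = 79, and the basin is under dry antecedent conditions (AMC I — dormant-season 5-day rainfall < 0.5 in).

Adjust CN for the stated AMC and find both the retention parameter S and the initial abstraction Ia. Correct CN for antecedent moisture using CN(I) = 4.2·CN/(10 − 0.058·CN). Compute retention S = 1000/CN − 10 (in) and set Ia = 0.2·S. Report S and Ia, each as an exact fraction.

S = 500/79 in ≈ 6.329 in; Ia = 100/79 in ≈ 1.266 in

Dry (AMC I): CN(I) = 4.2·79/(10 − 0.058·79) = (1659/5)/(2709/500) = 7900/129 ≈ 61.240
Retention S: 1000/CN − 10 with CN=61.240 → S = 500/79 ≈ 6.329 in
Ia = 0.2·(500/79) = 100/79 in ≈ 1.266 in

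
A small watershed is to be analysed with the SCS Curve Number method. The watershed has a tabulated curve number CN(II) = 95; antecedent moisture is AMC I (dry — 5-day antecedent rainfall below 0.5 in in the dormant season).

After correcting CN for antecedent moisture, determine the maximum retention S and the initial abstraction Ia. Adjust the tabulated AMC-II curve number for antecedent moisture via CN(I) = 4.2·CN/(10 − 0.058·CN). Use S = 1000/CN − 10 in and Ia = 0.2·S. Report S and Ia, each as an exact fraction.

S = 500/399 in ≈ 1.253 in; Ia = 100/399 in ≈ 0.251 in

CN(I) from CN(II)=95: (4.2·95)/(10 − 0.058·95) = 39900/449 ≈ 88.864
S = 1000/(39900/449) − 10 = 500/399 in ≈ 1.253 in
Initial abstraction Ia = S/5 = (500/399)/5 = 100/399 ≈ 0.251 in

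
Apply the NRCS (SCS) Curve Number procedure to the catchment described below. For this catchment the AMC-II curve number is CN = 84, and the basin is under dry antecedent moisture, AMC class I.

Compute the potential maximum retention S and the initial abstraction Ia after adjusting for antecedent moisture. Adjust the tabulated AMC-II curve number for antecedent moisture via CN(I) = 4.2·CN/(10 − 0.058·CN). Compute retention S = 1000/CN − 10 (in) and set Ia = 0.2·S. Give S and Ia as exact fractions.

S = 2000/441 in ≈ 4.535 in; Ia = 400/441 in ≈ 0.907 in

Dry (AMC I): CN(I) = 4.2·84/(10 − 0.058·84) = (1764/5)/(641/125) = 44100/641 ≈ 68.799
S = 1000/(44100/641) − 10 = 2000/441 in ≈ 4.535 in
Ia = 0.2S: 0.2·4.535 = 0.907 in (exactly 400/441)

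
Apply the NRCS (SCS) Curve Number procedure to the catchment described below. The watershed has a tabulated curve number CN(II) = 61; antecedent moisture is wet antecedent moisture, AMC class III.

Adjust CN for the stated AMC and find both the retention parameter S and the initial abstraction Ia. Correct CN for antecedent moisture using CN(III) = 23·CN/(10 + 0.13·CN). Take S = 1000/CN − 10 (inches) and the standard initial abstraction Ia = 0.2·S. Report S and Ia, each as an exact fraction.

CN(III) from CN(II)=61: (23·61)/(10 + 0.13·61) = 140300/1793 ≈ 78.249
S = 1000/(140300/1793) − 10 = 3900/1403 in ≈ 2.780 in
Ia = 0.2·(3900/1403) = 780/1403 in ≈ 0.556 in

S = 3900/1403 in ≈ 2.780 in; Ia = 780/1403 in ≈ 0.556 in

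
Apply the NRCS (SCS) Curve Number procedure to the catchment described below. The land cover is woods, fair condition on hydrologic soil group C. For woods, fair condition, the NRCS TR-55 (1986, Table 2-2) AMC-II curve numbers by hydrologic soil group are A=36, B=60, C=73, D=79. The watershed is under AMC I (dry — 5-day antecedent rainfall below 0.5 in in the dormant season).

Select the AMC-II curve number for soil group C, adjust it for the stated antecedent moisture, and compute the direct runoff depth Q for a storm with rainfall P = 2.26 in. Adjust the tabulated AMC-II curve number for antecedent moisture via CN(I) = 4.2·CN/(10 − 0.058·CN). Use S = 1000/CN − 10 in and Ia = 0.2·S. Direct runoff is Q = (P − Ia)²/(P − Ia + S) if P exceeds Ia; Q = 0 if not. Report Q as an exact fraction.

NRCS table: woods, fair condition, soil group C → CN(II) = 73
Adjust CN=73 to AMC I: 4.2·73/(10 − 0.058·73) → (1533/5) ÷ (2883/500) = 51100/961 ≈ 53.174
Max retention: S = 1000/(51100/961) − 10 = 4500/511 in (≈ 8.806 in)
Ia = 0.2S: 0.2·8.806 = 1.761 in (exactly 900/511)
P − Ia = 2.260 − 1.761 = 12743/25550 ≈ 0.499 in (> 0, runoff occurs)
Q = (12743/25550)²/((12743/25550) + 4500/511) = (162384049/652802500)/(237743/25550) = 162384049/6074333650 in ≈ 0.027 in

Q = 162384049/6074333650 in ≈ 0.027 in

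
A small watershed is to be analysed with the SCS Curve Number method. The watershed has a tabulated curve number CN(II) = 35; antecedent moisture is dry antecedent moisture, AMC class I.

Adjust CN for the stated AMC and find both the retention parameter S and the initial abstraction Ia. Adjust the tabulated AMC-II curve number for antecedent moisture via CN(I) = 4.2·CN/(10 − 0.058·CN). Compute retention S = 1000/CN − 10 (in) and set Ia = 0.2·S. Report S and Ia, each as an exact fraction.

S = 6500/147 in ≈ 44.218 in; Ia = 1300/147 in ≈ 8.844 in

CN(I) from CN(II)=35: (4.2·35)/(10 − 0.058·35) = 14700/797 ≈ 18.444
Max retention: S = 1000/(14700/797) − 10 = 6500/147 in (≈ 44.218 in)
Ia = 0.2·(6500/147) = 1300/147 in ≈ 8.844 in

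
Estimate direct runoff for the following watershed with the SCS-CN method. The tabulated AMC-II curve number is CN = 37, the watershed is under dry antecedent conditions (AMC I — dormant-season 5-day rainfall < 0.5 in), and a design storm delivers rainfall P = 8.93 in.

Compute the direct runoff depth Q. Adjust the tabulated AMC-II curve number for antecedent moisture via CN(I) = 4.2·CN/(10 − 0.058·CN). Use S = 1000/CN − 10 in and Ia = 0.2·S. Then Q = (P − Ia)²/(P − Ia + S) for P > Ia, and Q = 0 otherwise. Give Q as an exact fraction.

Q = 9247681/566251700 in ≈ 0.016 in

Dry (AMC I): CN(I) = 4.2·37/(10 − 0.058·37) = (777/5)/(3927/500) = 3700/187 ≈ 19.786
Max retention: S = 1000/(3700/187) − 10 = 1500/37 in (≈ 40.541 in)
Initial abstraction Ia = S/5 = (1500/37)/5 = 300/37 ≈ 8.108 in
Excess rainfall: 8.930 − 8.108 = 0.822 in; P > Ia so Q > 0
Q: (3041/3700)² ÷ (153041/3700) = 9247681/566251700 in (≈ 0.016 in)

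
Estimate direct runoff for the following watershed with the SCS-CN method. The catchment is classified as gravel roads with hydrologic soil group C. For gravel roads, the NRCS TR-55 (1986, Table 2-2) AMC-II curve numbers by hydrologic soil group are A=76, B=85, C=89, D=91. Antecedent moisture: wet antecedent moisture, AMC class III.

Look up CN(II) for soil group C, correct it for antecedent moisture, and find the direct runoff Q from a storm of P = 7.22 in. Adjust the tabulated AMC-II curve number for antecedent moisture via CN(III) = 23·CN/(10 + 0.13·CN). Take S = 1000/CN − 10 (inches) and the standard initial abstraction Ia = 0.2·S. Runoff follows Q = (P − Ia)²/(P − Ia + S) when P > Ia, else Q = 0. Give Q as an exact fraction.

NRCS table: gravel roads, soil group C → CN(II) = 89
Wet (AMC III): CN(III) = 23·89/(10 + 0.13·89) = 2047/(2157/100) = 204700/2157 ≈ 94.900
Max retention: S = 1000/(204700/2157) − 10 = 1100/2047 in (≈ 0.537 in)
Initial abstraction Ia = S/5 = (1100/2047)/5 = 220/2047 ≈ 0.107 in
Since P=7.220 > Ia=0.107: effective rainfall P−Ia = 727967/102350 in
Q: (727967/102350)² ÷ (782967/102350) = 529935953089/80136672450 in (≈ 6.613 in)

Q = 529935953089/80136672450 in ≈ 6.613 in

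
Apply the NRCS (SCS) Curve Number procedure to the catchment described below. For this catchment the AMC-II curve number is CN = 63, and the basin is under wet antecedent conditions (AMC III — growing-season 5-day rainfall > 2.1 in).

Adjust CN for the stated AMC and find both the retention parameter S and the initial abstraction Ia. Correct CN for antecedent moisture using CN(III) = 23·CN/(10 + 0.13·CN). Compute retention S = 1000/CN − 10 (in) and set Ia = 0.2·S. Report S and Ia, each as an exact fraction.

Wet (AMC III): CN(III) = 23·63/(10 + 0.13·63) = 1449/(1819/100) = 144900/1819 ≈ 79.659
Retention S: 1000/CN − 10 with CN=79.659 → S = 3700/1449 ≈ 2.553 in
Ia = 0.2S: 0.2·2.553 = 0.511 in (exactly 740/1449)

S = 3700/1449 in ≈ 2.553 in; Ia = 740/1449 in ≈ 0.511 in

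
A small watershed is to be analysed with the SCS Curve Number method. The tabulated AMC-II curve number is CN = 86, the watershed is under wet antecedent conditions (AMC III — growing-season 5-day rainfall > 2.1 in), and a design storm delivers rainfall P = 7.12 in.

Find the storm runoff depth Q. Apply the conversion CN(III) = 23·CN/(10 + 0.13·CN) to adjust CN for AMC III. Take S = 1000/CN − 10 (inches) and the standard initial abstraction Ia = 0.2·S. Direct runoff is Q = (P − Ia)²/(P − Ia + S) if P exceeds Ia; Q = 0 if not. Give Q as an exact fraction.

Q = 14885370882/2349394225 in ≈ 6.336 in

CN(III) from CN(II)=86: (23·86)/(10 + 0.13·86) = 98900/1059 ≈ 93.390
S = 1000/(98900/1059) − 10 = 700/989 in ≈ 0.708 in
Initial abstraction Ia = S/5 = (700/989)/5 = 140/989 ≈ 0.142 in
P − Ia = 7.120 − 0.142 = 172542/24725 ≈ 6.978 in (> 0, runoff occurs)
Runoff Q = (P−Ia)²/(P−Ia+S) = (6.978)²/(6.978+0.708) = 14885370882/2349394225 ≈ 6.336 in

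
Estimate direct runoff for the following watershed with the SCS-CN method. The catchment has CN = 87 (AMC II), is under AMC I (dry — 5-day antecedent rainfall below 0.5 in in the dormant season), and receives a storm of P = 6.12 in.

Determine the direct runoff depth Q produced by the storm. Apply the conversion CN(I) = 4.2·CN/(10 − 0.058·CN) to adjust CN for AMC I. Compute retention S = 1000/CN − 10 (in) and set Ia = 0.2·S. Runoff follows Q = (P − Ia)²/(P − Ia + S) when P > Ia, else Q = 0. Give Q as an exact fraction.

Q = 61024314961/18705328425 in ≈ 3.262 in

Adjust CN=87 to AMC I: 4.2·87/(10 − 0.058·87) → (1827/5) ÷ (2477/500) = 182700/2477 ≈ 73.759
S = 1000/(182700/2477) − 10 = 6500/1827 in ≈ 3.558 in
Ia = 0.2S: 0.2·3.558 = 0.712 in (exactly 1300/1827)
Excess rainfall: 6.120 − 0.712 = 5.408 in; P > Ia so Q > 0
Q = (247031/45675)²/((247031/45675) + 6500/1827) = (61024314961/2086205625)/(409531/45675) = 61024314961/18705328425 in ≈ 3.262 in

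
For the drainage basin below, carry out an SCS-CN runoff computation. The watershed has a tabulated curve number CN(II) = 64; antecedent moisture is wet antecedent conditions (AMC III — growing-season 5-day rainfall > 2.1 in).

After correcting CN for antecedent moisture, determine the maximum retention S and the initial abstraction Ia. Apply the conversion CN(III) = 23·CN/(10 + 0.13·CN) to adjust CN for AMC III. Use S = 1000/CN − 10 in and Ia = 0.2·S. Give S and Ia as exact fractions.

Wet (AMC III): CN(III) = 23·64/(10 + 0.13·64) = 1472/(458/25) = 18400/229 ≈ 80.349
S = 1000/(18400/229) − 10 = 225/92 in ≈ 2.446 in
Ia = 0.2·(225/92) = 45/92 in ≈ 0.489 in

S = 225/92 in ≈ 2.446 in; Ia = 45/92 in ≈ 0.489 in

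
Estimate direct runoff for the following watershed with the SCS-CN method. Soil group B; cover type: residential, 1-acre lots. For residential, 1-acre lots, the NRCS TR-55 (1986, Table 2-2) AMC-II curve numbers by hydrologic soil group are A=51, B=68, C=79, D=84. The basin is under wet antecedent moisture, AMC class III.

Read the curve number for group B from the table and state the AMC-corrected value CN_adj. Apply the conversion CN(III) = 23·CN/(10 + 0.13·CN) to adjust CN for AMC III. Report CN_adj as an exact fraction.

NRCS table: residential, 1-acre lots, soil group B → CN(II) = 68
CN(III) from CN(II)=68: (23·68)/(10 + 0.13·68) = 39100/471 ≈ 83.015

CN_adj = 39100/471 ≈ 83.015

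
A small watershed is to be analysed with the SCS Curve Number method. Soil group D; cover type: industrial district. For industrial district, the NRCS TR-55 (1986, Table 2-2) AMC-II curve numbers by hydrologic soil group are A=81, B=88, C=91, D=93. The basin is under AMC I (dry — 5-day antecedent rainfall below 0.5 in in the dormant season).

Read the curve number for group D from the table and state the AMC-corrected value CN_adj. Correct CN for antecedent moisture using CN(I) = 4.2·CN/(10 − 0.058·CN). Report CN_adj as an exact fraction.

NRCS table: industrial district, soil group D → CN(II) = 93
Adjust CN=93 to AMC I: 4.2·93/(10 − 0.058·93) → (1953/5) ÷ (2303/500) = 27900/329 ≈ 84.802

CN_adj = 27900/329 ≈ 84.802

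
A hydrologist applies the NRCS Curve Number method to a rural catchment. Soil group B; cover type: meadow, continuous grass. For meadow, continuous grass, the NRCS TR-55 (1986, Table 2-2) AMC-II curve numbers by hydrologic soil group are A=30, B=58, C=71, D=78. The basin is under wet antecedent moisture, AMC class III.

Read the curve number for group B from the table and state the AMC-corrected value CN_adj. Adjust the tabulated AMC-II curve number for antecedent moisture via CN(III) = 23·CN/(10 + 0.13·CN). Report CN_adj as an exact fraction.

NRCS table: meadow, continuous grass, soil group B → CN(II) = 58
Wet (AMC III): CN(III) = 23·58/(10 + 0.13·58) = 1334/(877/50) = 66700/877 ≈ 76.055

CN_adj = 66700/877 ≈ 76.055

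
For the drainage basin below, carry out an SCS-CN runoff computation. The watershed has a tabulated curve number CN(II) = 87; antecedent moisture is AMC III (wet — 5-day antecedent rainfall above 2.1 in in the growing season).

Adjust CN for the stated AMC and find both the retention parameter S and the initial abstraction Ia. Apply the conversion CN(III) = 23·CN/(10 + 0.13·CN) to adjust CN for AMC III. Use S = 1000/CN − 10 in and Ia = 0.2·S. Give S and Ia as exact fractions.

Adjust CN=87 to AMC III: 23·87/(10 + 0.13·87) → 2001 ÷ (2131/100) = 200100/2131 ≈ 93.900
Retention S: 1000/CN − 10 with CN=93.900 → S = 1300/2001 ≈ 0.650 in
Ia = 0.2S: 0.2·0.650 = 0.130 in (exactly 260/2001)

S = 1300/2001 in ≈ 0.650 in; Ia = 260/2001 in ≈ 0.130 in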